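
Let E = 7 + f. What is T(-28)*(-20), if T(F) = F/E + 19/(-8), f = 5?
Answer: 565/6 ≈ 94.167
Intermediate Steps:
E = 12 (E = 7 + 5 = 12)
T(F) = -19/8 + F/12 (T(F) = F/12 + 19/(-8) = F*(1/12) + 19*(-1/8) = F/12 - 19/8 = -19/8 + F/12)
T(-28)*(-20) = (-19/8 + (1/12)*(-28))*(-20) = (-19/8 - 7/3)*(-20) = -113/24*(-20) = 565/6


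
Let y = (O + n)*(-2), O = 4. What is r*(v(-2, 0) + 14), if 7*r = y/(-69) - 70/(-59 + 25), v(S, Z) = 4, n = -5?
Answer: 14286/2737 ≈ 5.2196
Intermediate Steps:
y = 2 (y = (4 - 5)*(-2) = -1*(-2) = 2)
r = 2381/8211 (r = (2/(-69) - 70/(-59 + 25))/7 = (2*(-1/69) - 70/(-34))/7 = (-2/69 - 70*(-1/34))/7 = (-2/69 + 35/17)/7 = (⅐)*(2381/1173) = 2381/8211 ≈ 0.28998)
r*(v(-2, 0) + 14) = 2381*(4 + 14)/8211 = (2381/8211)*18 = 14286/2737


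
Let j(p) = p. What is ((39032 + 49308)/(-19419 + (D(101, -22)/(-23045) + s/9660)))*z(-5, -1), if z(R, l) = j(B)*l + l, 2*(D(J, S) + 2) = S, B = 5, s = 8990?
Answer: 11799469558800/432274755917 ≈ 27.296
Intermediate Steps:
D(J, S) = -2 + S/2
z(R, l) = 6*l (z(R, l) = 5*l + l = 6*l)
((39032 + 49308)/(-19419 + (D(101, -22)/(-23045) + s/9660)))*z(-5, -1) = ((39032 + 49308)/(-19419 + ((-2 + (½)*(-22))/(-23045) + 8990/9660)))*(6*(-1)) = (88340/(-19419 + ((-2 - 11)*(-1/23045) + 8990*(1/9660))))*(-6) = (88340/(-19419 + (-13*(-1/23045) + 899/966)))*(-6) = (88340/(-19419 + (13/23045 + 899/966)))*(-6) = (88340/(-19419 + 20730013/22261470))*(-6) = (88340/(-432274755917/22261470))*(-6) = (88340*(-22261470/432274755917))*(-6) = -1966578259800/432274755917*(-6) = 11799469558800/432274755917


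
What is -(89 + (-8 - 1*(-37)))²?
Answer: -13924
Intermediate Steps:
-(89 + (-8 - 1*(-37)))² = -(89 + (-8 + 37))² = -(89 + 29)² = -1*118² = -1*13924 = -13924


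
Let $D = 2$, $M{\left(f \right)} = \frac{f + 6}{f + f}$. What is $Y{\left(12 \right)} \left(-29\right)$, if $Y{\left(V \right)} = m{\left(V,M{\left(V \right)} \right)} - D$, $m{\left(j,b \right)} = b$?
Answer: $\frac{145}{4} \approx 36.25$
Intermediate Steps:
$M{\left(f \right)} = \frac{6 + f}{2 f}$
$Y{\left(V \right)} = -2 + \frac{6 + V}{2 V}$ ($Y{\left(V \right)} = \frac{6 + V}{2 V} - 2 = -2 + \frac{6 + V}{2 V}$)
$Y{\left(12 \right)} \left(-29\right) = \left(- \frac{3}{2} + \frac{3}{12}\right) \left(-29\right) = \left(- \frac{3}{2} + 3 \cdot \frac{1}{12}\right) \left(-29\right) = \left(- \frac{3}{2} + \frac{1}{4}\right) \left(-29\right) = \left(- \frac{5}{4}\right) \left(-29\right) = \frac{145}{4}$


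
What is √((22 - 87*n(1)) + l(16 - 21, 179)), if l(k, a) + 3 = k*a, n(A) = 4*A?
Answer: 6*I*√34 ≈ 34.986*I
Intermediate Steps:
l(k, a) = -3 + a*k (l(k, a) = -3 + k*a = -3 + a*k)
√((22 - 87*n(1)) + l(16 - 21, 179)) = √((22 - 348) + (-3 + 179*(16 - 21))) = √((22 - 87*4) + (-3 + 179*(-5))) = √((22 - 348) + (-3 - 895)) = √(-326 - 898) = √(-1224) = 6*I*√34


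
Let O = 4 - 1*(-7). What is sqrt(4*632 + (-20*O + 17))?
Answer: 5*sqrt(93) ≈ 48.218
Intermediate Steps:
O = 11 (O = 4 + 7 = 11)
sqrt(4*632 + (-20*O + 17)) = sqrt(4*632 + (-20*11 + 17)) = sqrt(2528 + (-220 + 17)) = sqrt(2528 - 203) = sqrt(2325) = 5*sqrt(93)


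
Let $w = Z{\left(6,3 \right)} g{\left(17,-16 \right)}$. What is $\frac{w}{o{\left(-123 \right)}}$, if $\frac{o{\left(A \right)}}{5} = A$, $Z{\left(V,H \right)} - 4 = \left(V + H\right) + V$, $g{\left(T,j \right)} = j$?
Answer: $\frac{304}{615} \approx 0.49431$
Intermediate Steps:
$Z{\left(V,H \right)} = 4 + H + 2 V$ ($Z{\left(V,H \right)} = 4 + \left(\left(V + H\right) + V\right) = 4 + \left(\left(H + V\right) + V\right) = 4 + \left(H + 2 V\right) = 4 + H + 2 V$)
$o{\left(A \right)} = 5 A$
$w = -304$ ($w = \left(4 + 3 + 2 \cdot 6\right) \left(-16\right) = \left(4 + 3 + 12\right) \left(-16\right) = 19 \left(-16\right) = -304$)
$\frac{w}{o{\left(-123 \right)}} = - \frac{304}{5 \left(-123\right)} = - \frac{304}{-615} = \left(-304\right) \left(- \frac{1}{615}\right) = \frac{304}{615}$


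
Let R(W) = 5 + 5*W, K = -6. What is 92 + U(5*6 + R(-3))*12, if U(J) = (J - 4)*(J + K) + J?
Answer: 3020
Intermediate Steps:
U(J) = J + (-6 + J)*(-4 + J) (U(J) = (J - 4)*(J - 6) + J = (-4 + J)*(-6 + J) + J = (-6 + J)*(-4 + J) + J = J + (-6 + J)*(-4 + J))
92 + U(5*6 + R(-3))*12 = 92 + (24 + (5*6 + (5 + 5*(-3)))² - 9*(5*6 + (5 + 5*(-3))))*12 = 92 + (24 + (30 + (5 - 15))² - 9*(30 + (5 - 15)))*12 = 92 + (24 + (30 - 10)² - 9*(30 - 10))*12 = 92 + (24 + 20² - 9*20)*12 = 92 + (24 + 400 - 180)*12 = 92 + 244*12 = 92 + 2928 = 3020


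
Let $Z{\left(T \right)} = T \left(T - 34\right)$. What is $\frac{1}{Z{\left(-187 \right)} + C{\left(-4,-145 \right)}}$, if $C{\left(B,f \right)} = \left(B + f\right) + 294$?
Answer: $\frac{1}{41472} \approx 2.4113 \cdot 10^{-5}$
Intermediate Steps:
$C{\left(B,f \right)} = 294 + B + f$
$Z{\left(T \right)} = T \left(-34 + T\right)$
$\frac{1}{Z{\left(-187 \right)} + C{\left(-4,-145 \right)}} = \frac{1}{- 187 \left(-34 - 187\right) - -145} = \frac{1}{\left(-187\right) \left(-221\right) + 145} = \frac{1}{41327 + 145} = \frac{1}{41472}$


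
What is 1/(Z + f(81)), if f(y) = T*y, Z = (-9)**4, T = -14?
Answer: 1/5427 ≈ 0.00018426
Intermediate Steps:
Z = 6561
f(y) = -14*y
1/(Z + f(81)) = 1/(6561 - 14*81) = 1/(6561 - 1134) = 1/5427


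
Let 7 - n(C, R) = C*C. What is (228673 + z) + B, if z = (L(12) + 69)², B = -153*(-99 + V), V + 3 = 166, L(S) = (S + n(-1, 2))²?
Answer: 373330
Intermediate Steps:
n(C, R) = 7 - C² (n(C, R) = 7 - C*C = 7 - C²)
L(S) = (6 + S)² (L(S) = (S + (7 - 1*(-1)²))² = (S + (7 - 1*1))² = (S + (7 - 1))² = (S + 6)² = (6 + S)²)
V = 163 (V = -3 + 166 = 163)
B = -9792 (B = -153*(-99 + 163) = -153*64 = -9792)
z = 154449 (z = ((6 + 12)² + 69)² = (18² + 69)² = (324 + 69)² = 393² = 154449)
(228673 + z) + B = (228673 + 154449) - 9792 = 383122 - 9792 = 373330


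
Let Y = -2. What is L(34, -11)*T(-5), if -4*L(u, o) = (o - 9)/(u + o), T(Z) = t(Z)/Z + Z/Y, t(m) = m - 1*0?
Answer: 35/46 ≈ 0.76087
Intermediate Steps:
t(m) = m (t(m) = m + 0 = m)
T(Z) = 1 - Z/2 (T(Z) = Z/Z + Z/(-2) = 1 + Z*(-½) = 1 - Z/2)
L(u, o) = -(-9 + o)/(4*(o + u)) (L(u, o) = -(o - 9)/(4*(u + o)) = -(-9 + o)/(4*(o + u)))
L(34, -11)*T(-5) = ((9 - 1*(-11))/(4*(-11 + 34)))*(1 - ½*(-5)) = ((¼)*(9 + 11)/23)*(1 + 5/2) = ((¼)*(1/23)*20)*(7/2) = (5/23)*(7/2) = 35/46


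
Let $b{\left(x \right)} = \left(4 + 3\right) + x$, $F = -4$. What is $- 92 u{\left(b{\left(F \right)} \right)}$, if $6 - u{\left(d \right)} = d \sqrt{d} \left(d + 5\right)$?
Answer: $-552 + 2208 \sqrt{3} \approx 3272.4$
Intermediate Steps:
$b{\left(x \right)} = 7 + x$
$u{\left(d \right)} = 6 - d^{\frac{3}{2}} \left(5 + d\right)$ ($u{\left(d \right)} = 6 - d \sqrt{d} \left(d + 5\right) = 6 - d^{\frac{3}{2}} \left(5 + d\right)$)
$- 92 u{\left(b{\left(F \right)} \right)} = - 92 \left(6 - \left(7 - 4\right)^{\frac{5}{2}} - 5 \left(7 - 4\right)^{\frac{3}{2}}\right) = - 92 \left(6 - 3^{\frac{5}{2}} - 5 \cdot 3^{\frac{3}{2}}\right) = - 92 \left(6 - 9 \sqrt{3} - 5 \cdot 3 \sqrt{3}\right) = - 92 \left(6 - 9 \sqrt{3} - 15 \sqrt{3}\right) = - 92 \left(6 - 24 \sqrt{3}\right) = -552 + 2208 \sqrt{3}$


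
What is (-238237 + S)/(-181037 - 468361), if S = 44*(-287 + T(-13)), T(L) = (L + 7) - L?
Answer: 83519/216466 ≈ 0.38583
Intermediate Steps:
T(L) = 7 (T(L) = (7 + L) - L = 7)
S = -12320 (S = 44*(-287 + 7) = 44*(-280) = -12320)
(-238237 + S)/(-181037 - 468361) = (-238237 - 12320)/(-181037 - 468361) = -250557/(-649398) = -250557*(-1/649398) = 83519/216466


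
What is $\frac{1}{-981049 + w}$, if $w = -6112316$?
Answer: $- \frac{1}{7093365} \approx -1.4098 \cdot 10^{-7}$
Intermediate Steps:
$\frac{1}{-981049 + w} = \frac{1}{-981049 - 6112316} = \frac{1}{-7093365} = - \frac{1}{7093365}$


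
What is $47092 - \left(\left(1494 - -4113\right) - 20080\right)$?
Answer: $61565$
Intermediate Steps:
$47092 - \left(\left(1494 - -4113\right) - 20080\right) = 47092 - \left(\left(1494 + 4113\right) - 20080\right) = 47092 - \left(5607 - 20080\right) = 47092 - -14473 = 47092 + 14473 = 61565$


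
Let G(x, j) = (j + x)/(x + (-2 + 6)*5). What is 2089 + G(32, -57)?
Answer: 108603/52 ≈ 2088.5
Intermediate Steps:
G(x, j) = (j + x)/(20 + x) (G(x, j) = (j + x)/(x + 4*5) = (j + x)/(x + 20) = (j + x)/(20 + x))
2089 + G(32, -57) = 2089 + (-57 + 32)/(20 + 32) = 2089 - 25/52 = 108603/52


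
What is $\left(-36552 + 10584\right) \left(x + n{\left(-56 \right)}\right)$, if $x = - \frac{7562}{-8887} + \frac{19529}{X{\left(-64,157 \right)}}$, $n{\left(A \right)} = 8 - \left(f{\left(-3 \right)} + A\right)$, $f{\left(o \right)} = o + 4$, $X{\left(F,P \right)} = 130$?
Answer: $- \frac{3211226419992}{577655} \approx -5.5591 \cdot 10^{6}$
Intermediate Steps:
$f{\left(o \right)} = 4 + o$
$n{\left(A \right)} = 7 - A$ ($n{\left(A \right)} = 8 - \left(\left(4 - 3\right) + A\right) = 8 - \left(1 + A\right) = 7 - A$)
$x = \frac{174537283}{1155310}$ ($x = - \frac{7562}{-8887} + \frac{19529}{130} = \left(-7562\right) \left(- \frac{1}{8887}\right) + 19529 \cdot \frac{1}{130} = \frac{7562}{8887} + \frac{19529}{130} = \frac{174537283}{1155310} \approx 151.07$)
$\left(-36552 + 10584\right) \left(x + n{\left(-56 \right)}\right) = \left(-36552 + 10584\right) \left(\frac{174537283}{1155310} + \left(7 - -56\right)\right) = - 25968 \left(\frac{174537283}{1155310} + \left(7 + 56\right)\right) = - 25968 \left(\frac{174537283}{1155310} + 63\right) = \left(-25968\right) \frac{247321813}{1155310} = - \frac{3211226419992}{577655}$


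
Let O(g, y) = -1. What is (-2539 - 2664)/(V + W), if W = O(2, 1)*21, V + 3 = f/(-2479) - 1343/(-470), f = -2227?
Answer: 6062171390/23587133 ≈ 257.01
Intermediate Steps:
V = 880597/1165130 (V = -3 + (-2227/(-2479) - 1343/(-470)) = -3 + (-2227*(-1/2479) - 1343*(-1/470)) = -3 + (2227/2479 + 1343/470) = -3 + 4375987/1165130 = 880597/1165130 ≈ 0.75579)
W = -21 (W = -1*21 = -21)
(-2539 - 2664)/(V + W) = (-2539 - 2664)/(880597/1165130 - 21) = -5203/(-23587133/1165130) = -5203*(-1165130/23587133) = 6062171390/23587133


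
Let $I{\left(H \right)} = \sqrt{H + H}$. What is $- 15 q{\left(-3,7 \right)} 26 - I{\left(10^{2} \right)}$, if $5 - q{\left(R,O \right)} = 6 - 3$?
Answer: $-780 - 10 \sqrt{2} \approx -794.14$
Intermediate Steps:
$q{\left(R,O \right)} = 2$ ($q{\left(R,O \right)} = 5 - \left(6 - 3\right) = 5 - 3 = 2$)
$I{\left(H \right)} = \sqrt{2} \sqrt{H}$ ($I{\left(H \right)} = \sqrt{2 H} = \sqrt{2} \sqrt{H}$)
$- 15 q{\left(-3,7 \right)} 26 - I{\left(10^{2} \right)} = \left(-15\right) 2 \cdot 26 - \sqrt{2} \sqrt{10^{2}} = \left(-30\right) 26 - \sqrt{2} \sqrt{100} = -780 - \sqrt{2} \cdot 10 = -780 - 10 \sqrt{2}$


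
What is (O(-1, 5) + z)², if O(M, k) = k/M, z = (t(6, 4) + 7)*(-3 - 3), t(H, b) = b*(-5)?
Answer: 5329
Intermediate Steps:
t(H, b) = -5*b
z = 78 (z = (-5*4 + 7)*(-3 - 3) = (-20 + 7)*(-6) = -13*(-6) = 78)
(O(-1, 5) + z)² = (5/(-1) + 78)² = (5*(-1) + 78)² = (-5 + 78)² = 73² = 5329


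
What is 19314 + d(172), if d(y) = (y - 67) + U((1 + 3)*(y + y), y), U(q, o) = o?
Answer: 19591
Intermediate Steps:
d(y) = -67 + 2*y (d(y) = (y - 67) + y = (-67 + y) + y = -67 + 2*y)
19314 + d(172) = 19314 + (-67 + 2*172) = 19314 + (-67 + 344) = 19314 + 277 = 19591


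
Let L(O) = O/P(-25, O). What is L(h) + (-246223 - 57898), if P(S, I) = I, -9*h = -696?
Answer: -304120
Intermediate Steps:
h = 232/3 (h = -⅑*(-696) = 232/3 ≈ 77.333)
L(O) = 1 (L(O) = O/O = 1)
L(h) + (-246223 - 57898) = 1 + (-246223 - 57898) = 1 - 304121 = -304120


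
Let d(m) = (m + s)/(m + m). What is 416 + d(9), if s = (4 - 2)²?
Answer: 7501/18 ≈ 416.72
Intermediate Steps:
s = 4 (s = 2² = 4)
d(m) = (4 + m)/(2*m) (d(m) = (m + 4)/(m + m) = (4 + m)/((2*m)) = (4 + m)*(1/(2*m)) = (4 + m)/(2*m))
416 + d(9) = 416 + (½)*(4 + 9)/9 = 416 + (½)*(⅑)*13 = 416 + 13/18 = 7501/18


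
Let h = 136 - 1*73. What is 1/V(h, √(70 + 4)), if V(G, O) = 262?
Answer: 1/262 ≈ 0.0038168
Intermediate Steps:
h = 63 (h = 136 - 73 = 63)
1/V(h, √(70 + 4)) = 1/262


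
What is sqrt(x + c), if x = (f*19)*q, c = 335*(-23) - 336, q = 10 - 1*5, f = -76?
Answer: I*sqrt(15261) ≈ 123.54*I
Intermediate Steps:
q = 5 (q = 10 - 5 = 5)
c = -8041 (c = -7705 - 336 = -8041)
x = -7220 (x = -76*19*5 = -1444*5 = -7220)
sqrt(x + c) = sqrt(-7220 - 8041) = sqrt(-15261) = I*sqrt(15261)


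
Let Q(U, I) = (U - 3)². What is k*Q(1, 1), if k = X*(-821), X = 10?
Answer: -32840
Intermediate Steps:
Q(U, I) = (-3 + U)²
k = -8210 (k = 10*(-821) = -8210)
k*Q(1, 1) = -8210*(-3 + 1)² = -8210*(-2)² = -8210*4 = -32840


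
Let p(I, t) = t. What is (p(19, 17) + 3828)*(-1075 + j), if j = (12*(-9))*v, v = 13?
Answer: -9531755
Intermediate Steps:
j = -1404 (j = (12*(-9))*13 = -108*13 = -1404)
(p(19, 17) + 3828)*(-1075 + j) = (17 + 3828)*(-1075 - 1404) = 3845*(-2479) = -9531755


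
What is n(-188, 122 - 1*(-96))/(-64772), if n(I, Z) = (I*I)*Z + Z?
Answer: -3852605/32386 ≈ -118.96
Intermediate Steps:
n(I, Z) = Z + Z*I² (n(I, Z) = I²*Z + Z = Z*I² + Z = Z + Z*I²)
n(-188, 122 - 1*(-96))/(-64772) = ((122 - 1*(-96))*(1 + (-188)²))/(-64772) = ((122 + 96)*(1 + 35344))*(-1/64772) = (218*35345)*(-1/64772) = 7705210*(-1/64772) = -3852605/32386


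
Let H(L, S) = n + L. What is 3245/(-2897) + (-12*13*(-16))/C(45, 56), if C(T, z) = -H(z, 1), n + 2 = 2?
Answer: -926579/20279 ≈ -45.692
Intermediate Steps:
n = 0 (n = -2 + 2 = 0)
H(L, S) = L (H(L, S) = 0 + L = L)
C(T, z) = -z
3245/(-2897) + (-12*13*(-16))/C(45, 56) = 3245/(-2897) + (-12*13*(-16))/((-1*56)) = 3245*(-1/2897) - 156*(-16)/(-56) = -3245/2897 + 2496*(-1/56) = -3245/2897 - 312/7 = -926579/20279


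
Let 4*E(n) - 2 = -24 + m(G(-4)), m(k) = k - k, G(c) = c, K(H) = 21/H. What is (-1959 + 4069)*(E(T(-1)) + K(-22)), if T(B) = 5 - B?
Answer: -149810/11 ≈ -13619.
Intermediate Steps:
m(k) = 0
E(n) = -11/2 (E(n) = ½ + (-24 + 0)/4 = ½ + (¼)*(-24) = ½ - 6 = -11/2)
(-1959 + 4069)*(E(T(-1)) + K(-22)) = (-1959 + 4069)*(-11/2 + 21/(-22)) = 2110*(-11/2 + 21*(-1/22)) = 2110*(-11/2 - 21/22) = 2110*(-71/11) = -149810/11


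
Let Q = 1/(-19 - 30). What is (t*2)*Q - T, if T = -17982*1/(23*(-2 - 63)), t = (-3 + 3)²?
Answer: -17982/1495 ≈ -12.028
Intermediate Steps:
Q = -1/49 (Q = 1/(-49) = -1/49 ≈ -0.020408)
t = 0 (t = 0² = 0)
T = 17982/1495 (T = -17982/((-65*23)) = -17982/(-1495) = -17982*(-1/1495) = 17982/1495 ≈ 12.028)
(t*2)*Q - T = (0*2)*(-1/49) - 1*17982/1495 = 0*(-1/49) - 17982/1495 = 0 - 17982/1495 = -17982/1495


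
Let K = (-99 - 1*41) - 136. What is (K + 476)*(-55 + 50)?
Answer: -1000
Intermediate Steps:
K = -276 (K = (-99 - 41) - 136 = -140 - 136 = -276)
(K + 476)*(-55 + 50) = (-276 + 476)*(-55 + 50) = 200*(-5) = -1000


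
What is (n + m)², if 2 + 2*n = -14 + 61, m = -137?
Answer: 52441/4 ≈ 13110.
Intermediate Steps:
n = 45/2 (n = -1 + (-14 + 61)/2 = -1 + (½)*47 = -1 + 47/2 = 45/2 ≈ 22.500)
(n + m)² = (45/2 - 137)² = (-229/2)² = 52441/4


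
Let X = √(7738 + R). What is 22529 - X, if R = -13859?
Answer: 22529 - I*√6121 ≈ 22529.0 - 78.237*I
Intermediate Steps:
X = I*√6121 (X = √(7738 - 13859) = √(-6121) = I*√6121 ≈ 78.237*I)
22529 - X = 22529 - I*√6121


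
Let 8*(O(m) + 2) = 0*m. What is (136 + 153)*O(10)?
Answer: -578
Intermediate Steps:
O(m) = -2 (O(m) = -2 + (0*m)/8 = -2 + (1/8)*0 = -2 + 0 = -2)
(136 + 153)*O(10) = (136 + 153)*(-2) = 289*(-2) = -578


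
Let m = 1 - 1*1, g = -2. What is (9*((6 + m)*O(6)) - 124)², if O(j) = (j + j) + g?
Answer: 173056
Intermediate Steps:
O(j) = -2 + 2*j (O(j) = (j + j) - 2 = 2*j - 2 = -2 + 2*j)
m = 0 (m = 1 - 1 = 0)
(9*((6 + m)*O(6)) - 124)² = (9*((6 + 0)*(-2 + 2*6)) - 124)² = (9*(6*(-2 + 12)) - 124)² = (9*(6*10) - 124)² = (9*60 - 124)² = (540 - 124)² = 416² = 173056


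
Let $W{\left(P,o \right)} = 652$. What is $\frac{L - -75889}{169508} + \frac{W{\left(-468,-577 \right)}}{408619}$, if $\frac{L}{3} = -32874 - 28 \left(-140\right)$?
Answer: $- \frac{4373257071}{69264189452} \approx -0.063139$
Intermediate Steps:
$L = -86862$ ($L = 3 \left(-32874 - 28 \left(-140\right)\right) = 3 \left(-32874 - -3920\right) = 3 \left(-32874 + 3920\right) = 3 \left(-28954\right) = -86862$)
$\frac{L - -75889}{169508} + \frac{W{\left(-468,-577 \right)}}{408619} = \frac{-86862 - -75889}{169508} + \frac{652}{408619} = \left(-86862 + 75889\right) \frac{1}{169508} + 652 \cdot \frac{1}{408619} = \left(-10973\right) \frac{1}{169508} + \frac{652}{408619} = - \frac{10973}{169508} + \frac{652}{408619} = - \frac{4373257071}{69264189452}$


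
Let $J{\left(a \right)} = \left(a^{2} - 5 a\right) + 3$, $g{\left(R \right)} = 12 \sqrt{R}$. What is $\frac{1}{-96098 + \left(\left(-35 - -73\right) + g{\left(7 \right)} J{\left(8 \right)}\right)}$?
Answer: $- \frac{8005}{768899064} - \frac{9 \sqrt{7}}{256299688} \approx -1.0504 \cdot 10^{-5}$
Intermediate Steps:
$J{\left(a \right)} = 3 + a^{2} - 5 a$
$\frac{1}{-96098 + \left(\left(-35 - -73\right) + g{\left(7 \right)} J{\left(8 \right)}\right)} = \frac{1}{-96098 + \left(\left(-35 - -73\right) + 12 \sqrt{7} \left(3 + 8^{2} - 40\right)\right)} = \frac{1}{-96098 + \left(\left(-35 + 73\right) + 12 \sqrt{7} \left(3 + 64 - 40\right)\right)} = \frac{1}{-96098 + \left(38 + 12 \sqrt{7} \cdot 27\right)} = \frac{1}{-96098 + \left(38 + 324 \sqrt{7}\right)} = \frac{1}{-96060 + 324 \sqrt{7}}$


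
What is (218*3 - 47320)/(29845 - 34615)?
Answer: 23333/2385 ≈ 9.7832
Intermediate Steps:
(218*3 - 47320)/(29845 - 34615) = (654 - 47320)/(-4770) = -46666*(-1/4770) = 23333/2385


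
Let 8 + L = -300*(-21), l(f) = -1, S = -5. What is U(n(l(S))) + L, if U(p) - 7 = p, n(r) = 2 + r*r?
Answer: 6302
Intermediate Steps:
n(r) = 2 + r**2
U(p) = 7 + p
L = 6292 (L = -8 - 300*(-21) = -8 + 6300 = 6292)
U(n(l(S))) + L = (7 + (2 + (-1)**2)) + 6292 = (7 + (2 + 1)) + 6292 = (7 + 3) + 6292 = 10 + 6292 = 6302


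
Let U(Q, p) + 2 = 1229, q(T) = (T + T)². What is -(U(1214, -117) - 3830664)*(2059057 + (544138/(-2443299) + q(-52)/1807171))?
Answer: 11605339877879396348262981/1471819699043 ≈ 7.8850e+12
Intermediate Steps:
q(T) = 4*T² (q(T) = (2*T)² = 4*T²)
U(Q, p) = 1227 (U(Q, p) = -2 + 1229 = 1227)
-(U(1214, -117) - 3830664)*(2059057 + (544138/(-2443299) + q(-52)/1807171)) = -(1227 - 3830664)*(2059057 + (544138/(-2443299) + (4*(-52)²)/1807171)) = -(-3829437)*(2059057 + (544138*(-1/2443299) + (4*2704)*(1/1807171))) = -(-3829437)*(2059057 + (-544138/2443299 + 10816*(1/1807171))) = -(-3829437)*(2059057 + (-544138/2443299 + 10816/1807171)) = -(-3829437)*(2059057 - 956923691614/4415459097129) = -(-3829437)*9091681005233455739/4415459097129 = -1*(-11605339877879396348262981/1471819699043) = 11605339877879396348262981/1471819699043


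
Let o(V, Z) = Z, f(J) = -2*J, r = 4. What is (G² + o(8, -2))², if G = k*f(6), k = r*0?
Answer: 4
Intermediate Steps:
k = 0 (k = 4*0 = 0)
G = 0 (G = 0*(-2*6) = 0*(-12) = 0)
(G² + o(8, -2))² = (0² - 2)² = (0 - 2)² = (-2)² = 4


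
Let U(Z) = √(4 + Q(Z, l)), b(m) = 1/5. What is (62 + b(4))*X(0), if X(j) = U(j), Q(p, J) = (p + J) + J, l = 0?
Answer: 622/5 ≈ 124.40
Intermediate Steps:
b(m) = ⅕
Q(p, J) = p + 2*J (Q(p, J) = (J + p) + J = p + 2*J)
U(Z) = √(4 + Z) (U(Z) = √(4 + (Z + 2*0)) = √(4 + (Z + 0)) = √(4 + Z))
X(j) = √(4 + j)
(62 + b(4))*X(0) = (62 + ⅕)*√(4 + 0) = 311*√4/5 = (311/5)*2 = 622/5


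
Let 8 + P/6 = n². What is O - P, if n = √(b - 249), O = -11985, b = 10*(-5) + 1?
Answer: -10149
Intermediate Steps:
b = -49 (b = -50 + 1 = -49)
n = I*√298 (n = √(-49 - 249) = √(-298) = I*√298 ≈ 17.263*I)
P = -1836 (P = -48 + 6*(I*√298)² = -48 + 6*(-298) = -48 - 1788 = -1836)
O - P = -11985 - 1*(-1836) = -11985 + 1836 = -10149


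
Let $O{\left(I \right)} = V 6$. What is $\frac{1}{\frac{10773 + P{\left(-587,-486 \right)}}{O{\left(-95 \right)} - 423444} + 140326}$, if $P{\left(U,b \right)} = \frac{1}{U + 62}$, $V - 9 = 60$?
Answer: $\frac{111045375}{15582550464338} \approx 7.1263 \cdot 10^{-6}$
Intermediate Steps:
$V = 69$ ($V = 9 + 60 = 69$)
$P{\left(U,b \right)} = \frac{1}{62 + U}$
$O{\left(I \right)} = 414$ ($O{\left(I \right)} = 69 \cdot 6 = 414$)
$\frac{1}{\frac{10773 + P{\left(-587,-486 \right)}}{O{\left(-95 \right)} - 423444} + 140326} = \frac{1}{\frac{10773 + \frac{1}{62 - 587}}{414 - 423444} + 140326} = \frac{1}{\frac{10773 + \frac{1}{-525}}{-423030} + 140326} = \frac{1}{\left(10773 - \frac{1}{525}\right) \left(- \frac{1}{423030}\right) + 140326} = \frac{1}{\frac{5655824}{525} \left(- \frac{1}{423030}\right) + 140326} = \frac{1}{- \frac{2827912}{111045375} + 140326} = \frac{1}{\frac{15582550464338}{111045375}} = \frac{111045375}{15582550464338}$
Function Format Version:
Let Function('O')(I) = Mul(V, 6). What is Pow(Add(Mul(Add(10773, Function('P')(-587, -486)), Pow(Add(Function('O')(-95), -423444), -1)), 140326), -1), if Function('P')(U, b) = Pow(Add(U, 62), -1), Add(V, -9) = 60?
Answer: Rational(111045375, 15582550464338) ≈ 7.1263e-6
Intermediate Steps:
V = 69 (V = Add(9, 60) = 69)
Function('P')(U, b) = Pow(Add(62, U), -1)
Function('O')(I) = 414 (Function('O')(I) = Mul(69, 6) = 414)
Pow(Add(Mul(Add(10773, Function('P')(-587, -486)), Pow(Add(Function('O')(-95), -423444), -1)), 140326), -1) = Pow(Add(Mul(Add(10773, Pow(Add(62, -587), -1)), Pow(Add(414, -423444), -1)), 140326), -1) = Pow(Add(Mul(Add(10773, Pow(-525, -1)), Pow(-423030, -1)), 140326), -1) = Pow(Add(Mul(Add(10773, Rational(-1, 525)), Rational(-1, 423030)), 140326), -1) = Pow(Add(Mul(Rational(5655824, 525), Rational(-1, 423030)), 140326), -1) = Pow(Add(Rational(-2827912, 111045375), 140326), -1) = Pow(Rational(15582550464338, 111045375), -1) = Rational(111045375, 15582550464338)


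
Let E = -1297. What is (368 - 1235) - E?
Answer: 430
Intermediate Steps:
(368 - 1235) - E = (368 - 1235) - 1*(-1297) = -867 + 1297 = 430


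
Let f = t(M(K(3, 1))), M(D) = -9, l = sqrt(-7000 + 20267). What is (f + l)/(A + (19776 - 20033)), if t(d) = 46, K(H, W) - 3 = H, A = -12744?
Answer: -46/13001 - sqrt(13267)/13001 ≈ -0.012398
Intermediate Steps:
K(H, W) = 3 + H
l = sqrt(13267) ≈ 115.18
f = 46
(f + l)/(A + (19776 - 20033)) = (46 + sqrt(13267))/(-12744 + (19776 - 20033)) = (46 + sqrt(13267))/(-12744 - 257) = (46 + sqrt(13267))/(-13001) = (46 + sqrt(13267))*(-1/13001) = -46/13001 - sqrt(13267)/13001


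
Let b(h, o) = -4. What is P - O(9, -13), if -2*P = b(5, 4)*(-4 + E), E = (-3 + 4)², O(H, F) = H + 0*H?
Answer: -15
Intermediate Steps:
O(H, F) = H (O(H, F) = H + 0 = H)
E = 1 (E = 1² = 1)
P = -6 (P = -(-2)*(-4 + 1) = -(-2)*(-3) = -½*12 = -6)
P - O(9, -13) = -6 - 9 = -15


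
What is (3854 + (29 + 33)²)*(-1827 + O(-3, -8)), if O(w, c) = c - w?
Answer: -14102736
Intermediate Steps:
(3854 + (29 + 33)²)*(-1827 + O(-3, -8)) = (3854 + (29 + 33)²)*(-1827 + (-8 - 1*(-3))) = (3854 + 62²)*(-1827 + (-8 + 3)) = (3854 + 3844)*(-1827 - 5) = 7698*(-1832) = -14102736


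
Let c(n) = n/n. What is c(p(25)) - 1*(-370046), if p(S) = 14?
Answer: 370047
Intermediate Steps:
c(n) = 1
c(p(25)) - 1*(-370046) = 1 - 1*(-370046) = 1 + 370046 = 370047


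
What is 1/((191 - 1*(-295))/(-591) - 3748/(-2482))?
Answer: 244477/168136 ≈ 1.4540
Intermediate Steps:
1/((191 - 1*(-295))/(-591) - 3748/(-2482)) = 1/((191 + 295)*(-1/591) - 3748*(-1/2482)) = 1/(486*(-1/591) + 1874/1241) = 1/(-162/197 + 1874/1241) = 1/(168136/244477) = 244477/168136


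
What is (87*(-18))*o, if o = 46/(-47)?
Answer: 72036/47 ≈ 1532.7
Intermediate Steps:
o = -46/47 (o = 46*(-1/47) = -46/47 ≈ -0.97872)
(87*(-18))*o = (87*(-18))*(-46/47) = -1566*(-46/47) = 72036/47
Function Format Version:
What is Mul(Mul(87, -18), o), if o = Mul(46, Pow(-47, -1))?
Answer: Rational(72036, 47) ≈ 1532.7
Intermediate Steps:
o = Rational(-46, 47) (o = Mul(46, Rational(-1, 47)) = Rational(-46, 47) ≈ -0.97872)
Mul(Mul(87, -18), o) = Mul(Mul(87, -18), Rational(-46, 47)) = Mul(-1566, Rational(-46, 47)) = Rational(72036, 47)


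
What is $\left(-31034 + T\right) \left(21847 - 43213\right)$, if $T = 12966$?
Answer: $386040888$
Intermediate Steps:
$\left(-31034 + T\right) \left(21847 - 43213\right) = \left(-31034 + 12966\right) \left(21847 - 43213\right) = \left(-18068\right) \left(-21366\right) = 386040888$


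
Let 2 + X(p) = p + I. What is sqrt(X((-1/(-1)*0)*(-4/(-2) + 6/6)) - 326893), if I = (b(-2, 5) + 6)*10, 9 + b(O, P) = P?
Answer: 25*I*sqrt(523) ≈ 571.73*I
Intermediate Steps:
b(O, P) = -9 + P
I = 20 (I = ((-9 + 5) + 6)*10 = (-4 + 6)*10 = 2*10 = 20)
X(p) = 18 + p (X(p) = -2 + (p + 20) = -2 + (20 + p) = 18 + p)
sqrt(X((-1/(-1)*0)*(-4/(-2) + 6/6)) - 326893) = sqrt((18 + (-1/(-1)*0)*(-4/(-2) + 6/6)) - 326893) = sqrt((18 + (-1*(-1)*0)*(-4*(-1/2) + 6*(1/6))) - 326893) = sqrt((18 + (1*0)*(2 + 1)) - 326893) = sqrt((18 + 0*3) - 326893) = sqrt((18 + 0) - 326893) = sqrt(18 - 326893) = sqrt(-326875) = 25*I*sqrt(523)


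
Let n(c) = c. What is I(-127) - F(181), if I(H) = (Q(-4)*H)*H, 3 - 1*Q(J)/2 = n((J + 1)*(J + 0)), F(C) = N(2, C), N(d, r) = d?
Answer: -290324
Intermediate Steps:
F(C) = 2
Q(J) = 6 - 2*J*(1 + J) (Q(J) = 6 - 2*(J + 1)*(J + 0) = 6 - 2*(1 + J)*J = 6 - 2*J*(1 + J))
I(H) = -18*H² (I(H) = ((6 - 2*(-4)*(1 - 4))*H)*H = ((6 - 2*(-4)*(-3))*H)*H = ((6 - 24)*H)*H = (-18*H)*H = -18*H²)
I(-127) - F(181) = -18*(-127)² - 1*2 = -18*16129 - 2 = -290322 - 2 = -290324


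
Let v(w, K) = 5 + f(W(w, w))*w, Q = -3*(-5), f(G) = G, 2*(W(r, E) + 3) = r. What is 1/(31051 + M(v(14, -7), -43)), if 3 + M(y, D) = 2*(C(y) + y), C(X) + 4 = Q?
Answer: 1/31192 ≈ 3.2059e-5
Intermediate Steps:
W(r, E) = -3 + r/2
Q = 15
C(X) = 11 (C(X) = -4 + 15 = 11)
v(w, K) = 5 + w*(-3 + w/2) (v(w, K) = 5 + (-3 + w/2)*w = 5 + w*(-3 + w/2))
M(y, D) = 19 + 2*y (M(y, D) = -3 + 2*(11 + y) = -3 + (22 + 2*y) = 19 + 2*y)
1/(31051 + M(v(14, -7), -43)) = 1/(31051 + (19 + 2*(5 + (½)*14*(-6 + 14)))) = 1/(31051 + (19 + 2*(5 + (½)*14*8))) = 1/(31051 + (19 + 2*(5 + 56))) = 1/(31051 + (19 + 2*61)) = 1/(31051 + (19 + 122)) = 1/(31051 + 141) = 1/31192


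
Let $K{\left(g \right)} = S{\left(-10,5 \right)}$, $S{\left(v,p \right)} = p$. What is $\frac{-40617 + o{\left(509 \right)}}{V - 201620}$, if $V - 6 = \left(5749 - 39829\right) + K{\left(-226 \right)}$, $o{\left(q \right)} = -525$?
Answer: $\frac{13714}{78563} \approx 0.17456$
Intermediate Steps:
$K{\left(g \right)} = 5$
$V = -34069$ ($V = 6 + \left(\left(5749 - 39829\right) + 5\right) = 6 + \left(-34080 + 5\right) = 6 - 34075 = -34069$)
$\frac{-40617 + o{\left(509 \right)}}{V - 201620} = \frac{-40617 - 525}{-34069 - 201620} = - \frac{41142}{-235689} = \left(-41142\right) \left(- \frac{1}{235689}\right) = \frac{13714}{78563}$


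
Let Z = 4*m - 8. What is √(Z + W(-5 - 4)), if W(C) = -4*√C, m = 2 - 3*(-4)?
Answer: 2*√(12 - 3*I) ≈ 6.9813 - 0.85944*I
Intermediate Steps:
m = 14 (m = 2 + 12 = 14)
Z = 48 (Z = 4*14 - 8 = 56 - 8 = 48)
√(Z + W(-5 - 4)) = √(48 - 4*√(-5 - 4)) = √(48 - 12*I)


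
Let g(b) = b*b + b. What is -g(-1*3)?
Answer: -6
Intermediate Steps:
g(b) = b + b² (g(b) = b² + b = b + b²)
-g(-1*3) = -(-1*3)*(1 - 1*3) = -(-3)*(1 - 3) = -(-3)*(-2) = -1*6 = -6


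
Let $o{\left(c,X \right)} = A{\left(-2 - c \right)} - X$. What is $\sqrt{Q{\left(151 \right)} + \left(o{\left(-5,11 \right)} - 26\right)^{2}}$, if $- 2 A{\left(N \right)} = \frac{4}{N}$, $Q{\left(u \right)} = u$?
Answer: $\frac{4 \sqrt{883}}{3} \approx 39.62$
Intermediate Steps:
$A{\left(N \right)} = - \frac{2}{N}$ ($A{\left(N \right)} = - \frac{4 \frac{1}{N}}{2} = - \frac{2}{N}$)
$o{\left(c,X \right)} = - X - \frac{2}{-2 - c}$ ($o{\left(c,X \right)} = - \frac{2}{-2 - c} - X = - X - \frac{2}{-2 - c}$)
$\sqrt{Q{\left(151 \right)} + \left(o{\left(-5,11 \right)} - 26\right)^{2}} = \sqrt{151 + \left(\frac{2 - 11 \left(2 - 5\right)}{2 - 5} - 26\right)^{2}} = \sqrt{151 + \left(\frac{2 - 11 \left(-3\right)}{-3} - 26\right)^{2}} = \sqrt{151 + \left(- \frac{2 + 33}{3} - 26\right)^{2}} = \sqrt{151 + \left(\left(- \frac{1}{3}\right) 35 - 26\right)^{2}} = \sqrt{151 + \left(- \frac{35}{3} - 26\right)^{2}} = \sqrt{151 + \left(- \frac{113}{3}\right)^{2}} = \sqrt{151 + \frac{12769}{9}} = \sqrt{\frac{14128}{9}} = \frac{4 \sqrt{883}}{3}$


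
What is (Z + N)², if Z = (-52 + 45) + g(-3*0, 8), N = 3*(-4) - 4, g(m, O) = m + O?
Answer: 225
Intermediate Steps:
g(m, O) = O + m
N = -16 (N = -12 - 4 = -16)
Z = 1 (Z = (-52 + 45) + (8 - 3*0) = -7 + (8 + 0) = -7 + 8 = 1)
(Z + N)² = (1 - 16)² = (-15)² = 225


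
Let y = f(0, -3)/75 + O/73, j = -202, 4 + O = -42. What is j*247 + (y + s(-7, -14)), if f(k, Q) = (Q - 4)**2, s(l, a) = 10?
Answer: -273114773/5475 ≈ -49884.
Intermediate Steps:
O = -46 (O = -4 - 42 = -46)
f(k, Q) = (-4 + Q)**2
y = 127/5475 (y = (-4 - 3)**2/75 - 46/73 = (-7)**2*(1/75) - 46*1/73 = 49*(1/75) - 46/73 = 49/75 - 46/73 = 127/5475 ≈ 0.023196)
j*247 + (y + s(-7, -14)) = -202*247 + (127/5475 + 10) = -49894 + 54877/5475 = -273114773/5475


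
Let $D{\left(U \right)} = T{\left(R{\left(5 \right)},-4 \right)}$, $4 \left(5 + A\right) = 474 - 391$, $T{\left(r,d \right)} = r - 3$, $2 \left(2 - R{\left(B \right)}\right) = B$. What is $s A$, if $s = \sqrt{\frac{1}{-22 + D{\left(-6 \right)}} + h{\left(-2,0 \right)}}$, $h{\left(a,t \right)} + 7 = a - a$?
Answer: $\frac{21 i \sqrt{18309}}{68} \approx 41.787 i$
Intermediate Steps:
$h{\left(a,t \right)} = -7$ ($h{\left(a,t \right)} = -7 + \left(a - a\right) = -7 + 0 = -7$)
$R{\left(B \right)} = 2 - \frac{B}{2}$
$T{\left(r,d \right)} = -3 + r$
$A = \frac{63}{4}$ ($A = -5 + \frac{474 - 391}{4} = -5 + \frac{1}{4} \cdot 83 = -5 + \frac{83}{4} = \frac{63}{4} \approx 15.75$)
$D{\left(U \right)} = - \frac{7}{2}$ ($D{\left(U \right)} = -3 + \left(2 - \frac{5}{2}\right) = -3 - \frac{1}{2} = - \frac{7}{2}$)
$s = \frac{i \sqrt{18309}}{51}$ ($s = \sqrt{\frac{1}{-22 - \frac{7}{2}} - 7} = \sqrt{\frac{1}{- \frac{51}{2}} - 7} = \sqrt{- \frac{2}{51} - 7} = \sqrt{- \frac{359}{51}} = \frac{i \sqrt{18309}}{51} \approx 2.6532 i$)
$s A = \frac{i \sqrt{18309}}{51} \cdot \frac{63}{4} = \frac{21 i \sqrt{18309}}{68}$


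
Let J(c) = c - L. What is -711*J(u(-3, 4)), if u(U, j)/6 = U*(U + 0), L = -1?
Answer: -39105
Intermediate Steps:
u(U, j) = 6*U² (u(U, j) = 6*(U*(U + 0)) = 6*(U*U) = 6*U²)
J(c) = 1 + c (J(c) = c - 1*(-1) = c + 1 = 1 + c)
-711*J(u(-3, 4)) = -711*(1 + 6*(-3)²) = -711*(1 + 6*9) = -711*(1 + 54) = -711*55 = -39105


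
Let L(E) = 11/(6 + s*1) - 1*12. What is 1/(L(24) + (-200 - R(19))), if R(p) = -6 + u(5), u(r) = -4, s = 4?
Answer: -10/2009 ≈ -0.0049776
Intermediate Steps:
R(p) = -10 (R(p) = -6 - 4 = -10)
L(E) = -109/10 (L(E) = 11/(6 + 4*1) - 1*12 = 11/(6 + 4) - 12 = 11/10 - 12 = -109/10)
1/(L(24) + (-200 - R(19))) = 1/(-109/10 + (-200 - 1*(-10))) = 1/(-109/10 + (-200 + 10)) = 1/(-109/10 - 190) = 1/(-2009/10) = -10/2009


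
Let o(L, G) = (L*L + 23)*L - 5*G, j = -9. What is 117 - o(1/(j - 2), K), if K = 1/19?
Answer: 3018364/25289 ≈ 119.35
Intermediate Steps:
K = 1/19 ≈ 0.052632
o(L, G) = -5*G + L*(23 + L²) (o(L, G) = (L² + 23)*L - 5*G = (23 + L²)*L - 5*G = L*(23 + L²) - 5*G = -5*G + L*(23 + L²))
117 - o(1/(j - 2), K) = 117 - ((1/(-9 - 2))³ - 5*1/19 + 23/(-9 - 2)) = 117 - ((1/(-11))³ - 5/19 + 23/(-11)) = 117 - ((-1/11)³ - 5/19 + 23*(-1/11)) = 117 - (-1/1331 - 5/19 - 23/11) = 117 - 1*(-59551/25289) = 117 + 59551/25289 = 3018364/25289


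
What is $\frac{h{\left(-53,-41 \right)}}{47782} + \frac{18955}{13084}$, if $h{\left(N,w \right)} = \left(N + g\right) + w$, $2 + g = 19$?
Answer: $\frac{64621453}{44655692} \approx 1.4471$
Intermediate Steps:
$g = 17$ ($g = -2 + 19 = 17$)
$h{\left(N,w \right)} = 17 + N + w$ ($h{\left(N,w \right)} = \left(N + 17\right) + w = \left(17 + N\right) + w = 17 + N + w$)
$\frac{h{\left(-53,-41 \right)}}{47782} + \frac{18955}{13084} = \frac{17 - 53 - 41}{47782} + \frac{18955}{13084} = \left(-77\right) \frac{1}{47782} + 18955 \cdot \frac{1}{13084} = - \frac{11}{6826} + \frac{18955}{13084} = \frac{64621453}{44655692}$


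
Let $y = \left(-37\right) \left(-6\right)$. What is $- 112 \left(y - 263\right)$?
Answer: $4592$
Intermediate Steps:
$y = 222$
$- 112 \left(y - 263\right) = - 112 \left(222 - 263\right) = \left(-112\right) \left(-41\right) = 4592$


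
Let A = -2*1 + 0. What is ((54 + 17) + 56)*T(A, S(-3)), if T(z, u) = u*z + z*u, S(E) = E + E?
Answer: 3048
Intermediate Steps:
S(E) = 2*E
A = -2 (A = -2 + 0 = -2)
T(z, u) = 2*u*z (T(z, u) = u*z + u*z = 2*u*z)
((54 + 17) + 56)*T(A, S(-3)) = ((54 + 17) + 56)*(2*(2*(-3))*(-2)) = (71 + 56)*(2*(-6)*(-2)) = 127*24 = 3048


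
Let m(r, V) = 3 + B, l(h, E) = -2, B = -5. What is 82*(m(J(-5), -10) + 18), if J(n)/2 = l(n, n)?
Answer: 1312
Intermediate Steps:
J(n) = -4 (J(n) = 2*(-2) = -4)
m(r, V) = -2 (m(r, V) = 3 - 5 = -2)
82*(m(J(-5), -10) + 18) = 82*(-2 + 18) = 82*16 = 1312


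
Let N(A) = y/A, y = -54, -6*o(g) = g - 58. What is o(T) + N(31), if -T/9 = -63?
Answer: -16103/186 ≈ -86.575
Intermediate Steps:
T = 567 (T = -9*(-63) = 567)
o(g) = 29/3 - g/6 (o(g) = -(g - 58)/6 = -(-58 + g)/6 = 29/3 - g/6)
N(A) = -54/A
o(T) + N(31) = (29/3 - ⅙*567) - 54/31 = (29/3 - 189/2) - 54*1/31 = -509/6 - 54/31 = -16103/186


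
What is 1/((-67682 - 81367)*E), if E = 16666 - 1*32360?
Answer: 1/2339175006 ≈ 4.2750e-10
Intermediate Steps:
E = -15694 (E = 16666 - 32360 = -15694)
1/((-67682 - 81367)*E) = 1/(-67682 - 81367*(-15694)) = -1/15694/(-149049) = -1/149049*(-1/15694) = 1/2339175006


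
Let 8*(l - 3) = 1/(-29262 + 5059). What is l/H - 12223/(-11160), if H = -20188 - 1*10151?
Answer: 166193985799/151754262180 ≈ 1.0952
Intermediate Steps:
l = 580871/193624 (l = 3 + 1/(8*(-29262 + 5059)) = 3 + (⅛)/(-24203) = 3 + (⅛)*(-1/24203) = 3 - 1/193624 = 580871/193624 ≈ 3.0000)
H = -30339 (H = -20188 - 10151 = -30339)
l/H - 12223/(-11160) = (580871/193624)/(-30339) - 12223/(-11160) = (580871/193624)*(-1/30339) - 12223*(-1/11160) = -580871/5874358536 + 12223/11160 = 166193985799/151754262180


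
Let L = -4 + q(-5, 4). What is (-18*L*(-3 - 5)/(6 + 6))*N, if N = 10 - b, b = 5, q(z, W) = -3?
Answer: -420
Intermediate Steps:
N = 5 (N = 10 - 1*5 = 10 - 5 = 5)
L = -7 (L = -4 - 3 = -7)
(-18*L*(-3 - 5)/(6 + 6))*N = -(-126)*(-3 - 5)/(6 + 6)*5 = -(-126)*(-8/12)*5 = -(-126)*(-8*1/12)*5 = -(-126)*(-2)/3*5 = -18*14/3*5 = -84*5 = -420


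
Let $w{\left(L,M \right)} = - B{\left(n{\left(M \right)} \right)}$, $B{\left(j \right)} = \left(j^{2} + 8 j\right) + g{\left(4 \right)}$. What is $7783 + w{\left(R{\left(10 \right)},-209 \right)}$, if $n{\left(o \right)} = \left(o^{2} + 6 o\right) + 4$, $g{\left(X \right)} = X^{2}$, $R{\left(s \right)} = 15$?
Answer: $-1800721442$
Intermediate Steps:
$n{\left(o \right)} = 4 + o^{2} + 6 o$
$B{\left(j \right)} = 16 + j^{2} + 8 j$ ($B{\left(j \right)} = \left(j^{2} + 8 j\right) + 4^{2} = \left(j^{2} + 8 j\right) + 16 = 16 + j^{2} + 8 j$)
$w{\left(L,M \right)} = -48 - \left(4 + M^{2} + 6 M\right)^{2} - 48 M - 8 M^{2}$ ($w{\left(L,M \right)} = - (16 + \left(4 + M^{2} + 6 M\right)^{2} + 8 \left(4 + M^{2} + 6 M\right)) = - (16 + \left(4 + M^{2} + 6 M\right)^{2} + \left(32 + 8 M^{2} + 48 M\right)) = - (48 + \left(4 + M^{2} + 6 M\right)^{2} + 8 M^{2} + 48 M) = -48 - \left(4 + M^{2} + 6 M\right)^{2} - 48 M - 8 M^{2}$)
$7783 + w{\left(R{\left(10 \right)},-209 \right)} = 7783 - \left(1908009761 - 109551948 + 2271412\right) = 7783 - 1800729225 = -1800721442$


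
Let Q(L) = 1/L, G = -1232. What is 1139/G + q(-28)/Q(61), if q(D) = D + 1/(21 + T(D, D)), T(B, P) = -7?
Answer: -2100027/1232 ≈ -1704.6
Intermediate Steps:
q(D) = 1/14 + D (q(D) = D + 1/(21 - 7) = D + 1/14 = 1/14 + D)
1139/G + q(-28)/Q(61) = 1139/(-1232) + (1/14 - 28)/(1/61) = 1139*(-1/1232) - 391/(14*1/61) = -1139/1232 - 391/14*61 = -1139/1232 - 23851/14 = -2100027/1232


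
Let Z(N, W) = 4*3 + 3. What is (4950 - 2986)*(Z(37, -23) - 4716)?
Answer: -9232764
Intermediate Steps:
Z(N, W) = 15 (Z(N, W) = 12 + 3 = 15)
(4950 - 2986)*(Z(37, -23) - 4716) = (4950 - 2986)*(15 - 4716) = 1964*(-4701) = -9232764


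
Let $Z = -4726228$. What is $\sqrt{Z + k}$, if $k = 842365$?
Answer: $i \sqrt{3883863} \approx 1970.8 i$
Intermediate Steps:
$\sqrt{Z + k} = \sqrt{-4726228 + 842365} = \sqrt{-3883863} = i \sqrt{3883863}$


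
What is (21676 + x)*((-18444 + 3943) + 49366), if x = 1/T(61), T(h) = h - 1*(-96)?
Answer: 118650232045/157 ≈ 7.5573e+8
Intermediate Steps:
T(h) = 96 + h (T(h) = h + 96 = 96 + h)
x = 1/157 (x = 1/(96 + 61) = 1/157 ≈ 0.0063694)
(21676 + x)*((-18444 + 3943) + 49366) = (21676 + 1/157)*((-18444 + 3943) + 49366) = 3403133*(-14501 + 49366)/157 = (3403133/157)*34865 = 118650232045/157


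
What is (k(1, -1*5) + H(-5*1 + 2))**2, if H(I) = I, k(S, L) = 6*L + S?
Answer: 1024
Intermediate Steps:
k(S, L) = S + 6*L
(k(1, -1*5) + H(-5*1 + 2))**2 = ((1 + 6*(-1*5)) + (-5*1 + 2))**2 = ((1 + 6*(-5)) + (-5 + 2))**2 = ((1 - 30) - 3)**2 = (-29 - 3)**2 = (-32)**2 = 1024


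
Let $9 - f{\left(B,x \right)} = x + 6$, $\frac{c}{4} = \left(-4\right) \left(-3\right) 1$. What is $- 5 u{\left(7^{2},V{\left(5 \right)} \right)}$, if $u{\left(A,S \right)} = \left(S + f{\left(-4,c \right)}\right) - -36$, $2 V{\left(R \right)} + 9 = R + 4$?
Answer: $45$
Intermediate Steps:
$V{\left(R \right)} = - \frac{5}{2} + \frac{R}{2}$ ($V{\left(R \right)} = - \frac{9}{2} + \frac{R + 4}{2} = - \frac{9}{2} + \frac{4 + R}{2} = - \frac{9}{2} + \left(2 + \frac{R}{2}\right) = - \frac{5}{2} + \frac{R}{2}$)
$c = 48$ ($c = 4 \left(-4\right) \left(-3\right) 1 = 4 \cdot 12 \cdot 1 = 4 \cdot 12 = 48$)
$f{\left(B,x \right)} = 3 - x$ ($f{\left(B,x \right)} = 9 - \left(x + 6\right) = 9 - \left(6 + x\right) = 3 - x$)
$u{\left(A,S \right)} = -9 + S$ ($u{\left(A,S \right)} = \left(S + \left(3 - 48\right)\right) - -36 = \left(S + \left(3 - 48\right)\right) + 36 = \left(S - 45\right) + 36 = \left(-45 + S\right) + 36 = -9 + S$)
$- 5 u{\left(7^{2},V{\left(5 \right)} \right)} = - 5 \left(-9 + \left(- \frac{5}{2} + \frac{1}{2} \cdot 5\right)\right) = - 5 \left(-9 + \left(- \frac{5}{2} + \frac{5}{2}\right)\right) = - 5 \left(-9 + 0\right) = \left(-5\right) \left(-9\right) = 45$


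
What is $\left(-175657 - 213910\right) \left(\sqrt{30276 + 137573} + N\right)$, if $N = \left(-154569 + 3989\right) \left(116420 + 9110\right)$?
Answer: $7363715186895800 - 389567 \sqrt{167849} \approx 7.3637 \cdot 10^{15}$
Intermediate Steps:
$N = -18902307400$ ($N = \left(-150580\right) 125530 = -18902307400$)
$\left(-175657 - 213910\right) \left(\sqrt{30276 + 137573} + N\right) = \left(-175657 - 213910\right) \left(\sqrt{30276 + 137573} - 18902307400\right) = - 389567 \left(\sqrt{167849} - 18902307400\right) = - 389567 \left(-18902307400 + \sqrt{167849}\right) = 7363715186895800 - 389567 \sqrt{167849}$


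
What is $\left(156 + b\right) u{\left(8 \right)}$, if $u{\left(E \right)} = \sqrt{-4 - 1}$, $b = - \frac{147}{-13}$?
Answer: $\frac{2175 i \sqrt{5}}{13} \approx 374.11 i$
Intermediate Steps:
$b = \frac{147}{13}$ ($b = \left(-147\right) \left(- \frac{1}{13}\right) = \frac{147}{13} \approx 11.308$)
$u{\left(E \right)} = i \sqrt{5}$ ($u{\left(E \right)} = \sqrt{-5} = i \sqrt{5}$)
$\left(156 + b\right) u{\left(8 \right)} = \left(156 + \frac{147}{13}\right) i \sqrt{5} = \frac{2175 i \sqrt{5}}{13}$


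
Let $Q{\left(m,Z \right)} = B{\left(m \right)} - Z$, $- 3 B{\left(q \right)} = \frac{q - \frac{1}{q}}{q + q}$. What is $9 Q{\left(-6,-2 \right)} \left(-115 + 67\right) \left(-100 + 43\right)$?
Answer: $45258$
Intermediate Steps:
$B{\left(q \right)} = - \frac{q - \frac{1}{q}}{6 q}$ ($B{\left(q \right)} = - \frac{\left(q - \frac{1}{q}\right) \frac{1}{q + q}}{3} = - \frac{\left(q - \frac{1}{q}\right) \frac{1}{2 q}}{3} = - \frac{\frac{1}{2} \frac{1}{q} \left(q - \frac{1}{q}\right)}{3} = - \frac{q - \frac{1}{q}}{6 q}$)
$Q{\left(m,Z \right)} = - Z + \frac{1 - m^{2}}{6 m^{2}}$ ($Q{\left(m,Z \right)} = \frac{1 - m^{2}}{6 m^{2}} - Z = - Z + \frac{1 - m^{2}}{6 m^{2}}$)
$9 Q{\left(-6,-2 \right)} \left(-115 + 67\right) \left(-100 + 43\right) = 9 \left(- \frac{1}{6} - -2 + \frac{1}{6 \cdot 36}\right) \left(-115 + 67\right) \left(-100 + 43\right) = 9 \left(- \frac{1}{6} + 2 + \frac{1}{6} \cdot \frac{1}{36}\right) \left(\left(-48\right) \left(-57\right)\right) = 9 \left(- \frac{1}{6} + 2 + \frac{1}{216}\right) 2736 = 9 \cdot \frac{397}{216} \cdot 2736 = \frac{397}{24} \cdot 2736 = 45258$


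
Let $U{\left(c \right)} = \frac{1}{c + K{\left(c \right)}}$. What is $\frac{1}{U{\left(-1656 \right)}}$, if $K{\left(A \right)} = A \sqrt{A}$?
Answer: $-1656 - 9936 i \sqrt{46} \approx -1656.0 - 67389.0 i$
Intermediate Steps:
$K{\left(A \right)} = A^{\frac{3}{2}}$
$U{\left(c \right)} = \frac{1}{c + c^{\frac{3}{2}}}$
$\frac{1}{U{\left(-1656 \right)}} = \frac{1}{\frac{1}{-1656 + \left(-1656\right)^{\frac{3}{2}}}} = \frac{1}{\frac{1}{-1656 - 9936 i \sqrt{46}}} = -1656 - 9936 i \sqrt{46}$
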